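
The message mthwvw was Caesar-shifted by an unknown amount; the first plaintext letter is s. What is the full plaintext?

From the crib: m(12)−s(18)=-6≡20, so the shift is 20.
Subtract 20 from each ciphertext letter:
m(12): 12−20=-8≡18 → s
t(19): 19−20=-1≡25 → z
h(7): 7−20=-13≡13 → n
w(22): 22−20=2 → c
v(21): 21−20=1 → b
w(22): 22−20=2 → c

szncbc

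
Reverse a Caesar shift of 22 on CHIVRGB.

C(2): 2−22=-20≡6 → G
H(7): 7−22=-15≡11 → L
I(8): 8−22=-14≡12 → M
V(21): 21−22=-1≡25 → Z
R(17): 17−22=-5≡21 → V
G(6): 6−22=-16≡10 → K
B(1): 1−22=-21≡5 → F

GLMZVKF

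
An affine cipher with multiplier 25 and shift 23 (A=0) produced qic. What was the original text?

The inverse of 25 mod 26 is 25, since 25·25=625≡1. Apply D(y)=25·(y−23) mod 26:
q(16): 25·(16−23)=-175≡7 → h
i(8): 25·(8−23)=-375≡15 → p
c(2): 25·(2−23)=-525≡21 → v

hpv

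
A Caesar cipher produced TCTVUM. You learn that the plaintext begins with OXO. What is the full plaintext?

OXOQPH

From the crib: T(19)−O(14)=5, so the shift is 5.
Subtract 5 from each ciphertext letter:
T(19): 19−5=14 → O
C(2): 2−5=-3≡23 → X
T(19): 19−5=14 → O
V(21): 21−5=16 → Q
U(20): 20−5=15 → P
M(12): 12−5=7 → H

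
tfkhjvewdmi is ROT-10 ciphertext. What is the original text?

jvaxzlumtcy

t(19): 19−10=9 → j
f(5): 5−10=-5≡21 → v
k(10): 10−10=0 → a
h(7): 7−10=-3≡23 → x
j(9): 9−10=-1≡25 → z
v(21): 21−10=11 → l
e(4): 4−10=-6≡20 → u
w(22): 22−10=12 → m
d(3): 3−10=-7≡19 → t
m(12): 12−10=2 → c
i(8): 8−10=-2≡24 → y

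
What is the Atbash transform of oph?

o(14) → l(11)
p(15) → k(10)
h(7) → s(18)

lks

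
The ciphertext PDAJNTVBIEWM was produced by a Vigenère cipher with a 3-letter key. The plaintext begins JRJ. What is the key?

Subtract each crib letter from the matching ciphertext letter (mod 26):
P(15)−J(9)=6 → G
D(3)−R(17)=-14≡12 → M
A(0)−J(9)=-9≡17 → R

GMR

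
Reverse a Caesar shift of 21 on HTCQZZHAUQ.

MYHVEEMFZV

H(7): 7−21=-14≡12 → M
T(19): 19−21=-2≡24 → Y
C(2): 2−21=-19≡7 → H
Q(16): 16−21=-5≡21 → V
Z(25): 25−21=4 → E
Z(25): 25−21=4 → E
H(7): 7−21=-14≡12 → M
A(0): 0−21=-21≡5 → F
U(20): 20−21=-1≡25 → Z
Q(16): 16−21=-5≡21 → V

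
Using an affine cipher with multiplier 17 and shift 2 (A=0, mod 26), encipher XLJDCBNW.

DHZBKTPM

X(23): 17·23+2=393≡3 → D
L(11): 17·11+2=189≡7 → H
J(9): 17·9+2=155≡25 → Z
D(3): 17·3+2=53≡1 → B
C(2): 17·2+2=36≡10 → K
B(1): 17·1+2=19 → T
N(13): 17·13+2=223≡15 → P
W(22): 17·22+2=376≡12 → M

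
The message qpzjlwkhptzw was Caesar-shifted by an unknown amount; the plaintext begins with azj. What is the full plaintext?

From the crib: q(16)−a(0)=16, so the shift is 16.
Subtract 16 from each ciphertext letter:
q(16): 16−16=0 → a
p(15): 15−16=-1≡25 → z
z(25): 25−16=9 → j
j(9): 9−16=-7≡19 → t
l(11): 11−16=-5≡21 → v
w(22): 22−16=6 → g
k(10): 10−16=-6≡20 → u
h(7): 7−16=-9≡17 → r
p(15): 15−16=-1≡25 → z
t(19): 19−16=3 → d
z(25): 25−16=9 → j
w(22): 22−16=6 → g

azjtvgurzdjg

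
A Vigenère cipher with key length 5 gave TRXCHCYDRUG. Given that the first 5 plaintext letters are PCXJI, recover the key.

EPATZ

Subtract each crib letter from the matching ciphertext letter (mod 26):
T(19)−P(15)=4 → E
R(17)−C(2)=15 → P
X(23)−X(23)=0 → A
C(2)−J(9)=-7≡19 → T
H(7)−I(8)=-1≡25 → Z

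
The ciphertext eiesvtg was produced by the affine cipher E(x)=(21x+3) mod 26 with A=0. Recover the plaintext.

fzfxmcp

The inverse of 21 mod 26 is 5, since 21·5=105≡1. Apply D(y)=5·(y−3) mod 26:
e(4): 5·(4−3)=5 → f
i(8): 5·(8−3)=25 → z
e(4): 5·(4−3)=5 → f
s(18): 5·(18−3)=75≡23 → x
v(21): 5·(21−3)=90≡12 → m
t(19): 5·(19−3)=80≡2 → c
g(6): 5·(6−3)=15 → p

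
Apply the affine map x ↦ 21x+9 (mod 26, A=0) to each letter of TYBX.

T(19): 21·19+9=408≡18 → S
Y(24): 21·24+9=513≡19 → T
B(1): 21·1+9=30≡4 → E
X(23): 21·23+9=492≡24 → Y

STEY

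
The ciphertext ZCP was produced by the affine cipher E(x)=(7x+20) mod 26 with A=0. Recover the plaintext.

XQD

The inverse of 7 mod 26 is 15, since 7·15=105≡1. Apply D(y)=15·(y−20) mod 26:
Z(25): 15·(25−20)=75≡23 → X
C(2): 15·(2−20)=-270≡16 → Q
P(15): 15·(15−20)=-75≡3 → D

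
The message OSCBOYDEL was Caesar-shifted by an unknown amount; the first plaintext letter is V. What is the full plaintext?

From the crib: O(14)−V(21)=-7≡19, so the shift is 19.
Subtract 19 from each ciphertext letter:
O(14): 14−19=-5≡21 → V
S(18): 18−19=-1≡25 → Z
C(2): 2−19=-17≡9 → J
B(1): 1−19=-18≡8 → I
O(14): 14−19=-5≡21 → V
Y(24): 24−19=5 → F
D(3): 3−19=-16≡10 → K
E(4): 4−19=-15≡11 → L
L(11): 11−19=-8≡18 → S

VZJIVFKLS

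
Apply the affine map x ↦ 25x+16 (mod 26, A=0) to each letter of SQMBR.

S(18): 25·18+16=466≡24 → Y
Q(16): 25·16+16=416≡0 → A
M(12): 25·12+16=316≡4 → E
B(1): 25·1+16=41≡15 → P
R(17): 25·17+16=441≡25 → Z

YAEPZ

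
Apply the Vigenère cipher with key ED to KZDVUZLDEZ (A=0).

OCHYYCPGIC

Repeat the key across the message: EDEDEDEDED
K(10)+E(4): 14 → O
Z(25)+D(3): 28≡2 → C
D(3)+E(4): 7 → H
V(21)+D(3): 24 → Y
U(20)+E(4): 24 → Y
Z(25)+D(3): 28≡2 → C
L(11)+E(4): 15 → P
D(3)+D(3): 6 → G
E(4)+E(4): 8 → I
Z(25)+D(3): 28≡2 → C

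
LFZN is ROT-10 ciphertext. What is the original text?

L(11): 11−10=1 → B
F(5): 5−10=-5≡21 → V
Z(25): 25−10=15 → P
N(13): 13−10=3 → D

BVPD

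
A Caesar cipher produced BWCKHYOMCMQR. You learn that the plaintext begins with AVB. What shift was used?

1

From the crib: B(1)−A(0)=1, so the shift is 1.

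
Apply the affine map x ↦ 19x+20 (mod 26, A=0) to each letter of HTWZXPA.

H(7): 19·7+20=153≡23 → X
T(19): 19·19+20=381≡17 → R
W(22): 19·22+20=438≡22 → W
Z(25): 19·25+20=495≡1 → B
X(23): 19·23+20=457≡15 → P
P(15): 19·15+20=305≡19 → T
A(0): 19·0+20=20 → U

XRWBPTU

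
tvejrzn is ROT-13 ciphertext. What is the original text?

t(19): 19−13=6 → g
v(21): 21−13=8 → i
e(4): 4−13=-9≡17 → r
j(9): 9−13=-4≡22 → w
r(17): 17−13=4 → e
z(25): 25−13=12 → m
n(13): 13−13=0 → a

girwema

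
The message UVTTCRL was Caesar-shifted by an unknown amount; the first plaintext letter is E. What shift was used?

From the crib: U(20)−E(4)=16, so the shift is 16.

16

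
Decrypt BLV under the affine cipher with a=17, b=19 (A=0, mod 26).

CYU

The inverse of 17 mod 26 is 23, since 17·23=391≡1. Apply D(y)=23·(y−19) mod 26:
B(1): 23·(1−19)=-414≡2 → C
L(11): 23·(11−19)=-184≡24 → Y
V(21): 23·(21−19)=46≡20 → U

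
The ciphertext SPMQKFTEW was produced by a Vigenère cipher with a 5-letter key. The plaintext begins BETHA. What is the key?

Subtract each crib letter from the matching ciphertext letter (mod 26):
S(18)−B(1)=17 → R
P(15)−E(4)=11 → L
M(12)−T(19)=-7≡19 → T
Q(16)−H(7)=9 → J
K(10)−A(0)=10 → K

RLTJK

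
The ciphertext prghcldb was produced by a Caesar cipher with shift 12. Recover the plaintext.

p(15): 15−12=3 → d
r(17): 17−12=5 → f
g(6): 6−12=-6≡20 → u
h(7): 7−12=-5≡21 → v
c(2): 2−12=-10≡16 → q
l(11): 11−12=-1≡25 → z
d(3): 3−12=-9≡17 → r
b(1): 1−12=-11≡15 → p

dfuvqzrp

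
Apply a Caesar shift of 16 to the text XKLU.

NABK

X(23): 23+16=39≡13 → N
K(10): 10+16=26≡0 → A
L(11): 11+16=27≡1 → B
U(20): 20+16=36≡10 → K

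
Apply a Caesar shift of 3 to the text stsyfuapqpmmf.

s(18): 18+3=21 → v
t(19): 19+3=22 → w
s(18): 18+3=21 → v
y(24): 24+3=27≡1 → b
f(5): 5+3=8 → i
u(20): 20+3=23 → x
a(0): 0+3=3 → d
p(15): 15+3=18 → s
q(16): 16+3=19 → t
p(15): 15+3=18 → s
m(12): 12+3=15 → p
m(12): 12+3=15 → p
f(5): 5+3=8 → i

vwvbixdstsppi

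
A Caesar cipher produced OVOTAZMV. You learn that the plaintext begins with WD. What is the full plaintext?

WDWBIHUD

From the crib: O(14)−W(22)=-8≡18, so the shift is 18.
Subtract 18 from each ciphertext letter:
O(14): 14−18=-4≡22 → W
V(21): 21−18=3 → D
O(14): 14−18=-4≡22 → W
T(19): 19−18=1 → B
A(0): 0−18=-18≡8 → I
Z(25): 25−18=7 → H
M(12): 12−18=-6≡20 → U
V(21): 21−18=3 → D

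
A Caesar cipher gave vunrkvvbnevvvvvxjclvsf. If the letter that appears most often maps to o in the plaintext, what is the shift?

7

The most frequent ciphertext letter is v (appears 9 times).
v is position 21; o is position 14.
Shift = 7.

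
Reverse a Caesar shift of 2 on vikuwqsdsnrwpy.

tgisuoqbqlpunw

v(21): 21−2=19 → t
i(8): 8−2=6 → g
k(10): 10−2=8 → i
u(20): 20−2=18 → s
w(22): 22−2=20 → u
q(16): 16−2=14 → o
s(18): 18−2=16 → q
d(3): 3−2=1 → b
s(18): 18−2=16 → q
n(13): 13−2=11 → l
r(17): 17−2=15 → p
w(22): 22−2=20 → u
p(15): 15−2=13 → n
y(24): 24−2=22 → w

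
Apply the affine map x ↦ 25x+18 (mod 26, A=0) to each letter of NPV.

N(13): 25·13+18=343≡5 → F
P(15): 25·15+18=393≡3 → D
V(21): 25·21+18=543≡23 → X

FDX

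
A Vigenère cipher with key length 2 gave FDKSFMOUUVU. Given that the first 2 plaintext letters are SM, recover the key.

Subtract each crib letter from the matching ciphertext letter (mod 26):
F(5)−S(18)=-13≡13 → N
D(3)−M(12)=-9≡17 → R

NR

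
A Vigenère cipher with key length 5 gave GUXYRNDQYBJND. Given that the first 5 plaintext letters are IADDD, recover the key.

YUUVO

Subtract each crib letter from the matching ciphertext letter (mod 26):
G(6)−I(8)=-2≡24 → Y
U(20)−A(0)=20 → U
X(23)−D(3)=20 → U
Y(24)−D(3)=21 → V
R(17)−D(3)=14 → O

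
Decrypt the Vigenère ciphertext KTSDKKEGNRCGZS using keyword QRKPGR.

Repeat the key across the ciphertext: QRKPGRQRKPGRQR
K(10)−Q(16): -6≡20 → U
T(19)−R(17): 2 → C
S(18)−K(10): 8 → I
D(3)−P(15): -12≡14 → O
K(10)−G(6): 4 → E
K(10)−R(17): -7≡19 → T
E(4)−Q(16): -12≡14 → O
G(6)−R(17): -11≡15 → P
N(13)−K(10): 3 → D
R(17)−P(15): 2 → C
C(2)−G(6): -4≡22 → W
G(6)−R(17): -11≡15 → P
Z(25)−Q(16): 9 → J
S(18)−R(17): 1 → B

UCIOETOPDCWPJB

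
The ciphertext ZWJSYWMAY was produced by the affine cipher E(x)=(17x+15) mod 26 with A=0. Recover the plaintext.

WFSRZFJTZ

The inverse of 17 mod 26 is 23, since 17·23=391≡1. Apply D(y)=23·(y−15) mod 26:
Z(25): 23·(25−15)=230≡22 → W
W(22): 23·(22−15)=161≡5 → F
J(9): 23·(9−15)=-138≡18 → S
S(18): 23·(18−15)=69≡17 → R
Y(24): 23·(24−15)=207≡25 → Z
W(22): 23·(22−15)=161≡5 → F
M(12): 23·(12−15)=-69≡9 → J
A(0): 23·(0−15)=-345≡19 → T
Y(24): 23·(24−15)=207≡25 → Z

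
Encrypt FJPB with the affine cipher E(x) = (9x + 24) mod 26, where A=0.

F(5): 9·5+24=69≡17 → R
J(9): 9·9+24=105≡1 → B
P(15): 9·15+24=159≡3 → D
B(1): 9·1+24=33≡7 → H

RBDH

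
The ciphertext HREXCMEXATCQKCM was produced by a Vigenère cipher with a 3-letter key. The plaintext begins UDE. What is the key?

NOA

Subtract each crib letter from the matching ciphertext letter (mod 26):
H(7)−U(20)=-13≡13 → N
R(17)−D(3)=14 → O
E(4)−E(4)=0 → A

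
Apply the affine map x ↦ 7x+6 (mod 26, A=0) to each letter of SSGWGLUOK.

CCWEWFQAY

S(18): 7·18+6=132≡2 → C
S(18): 7·18+6=132≡2 → C
G(6): 7·6+6=48≡22 → W
W(22): 7·22+6=160≡4 → E
G(6): 7·6+6=48≡22 → W
L(11): 7·11+6=83≡5 → F
U(20): 7·20+6=146≡16 → Q
O(14): 7·14+6=104≡0 → A
K(10): 7·10+6=76≡24 → Y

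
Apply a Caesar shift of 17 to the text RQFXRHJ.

R(17): 17+17=34≡8 → I
Q(16): 16+17=33≡7 → H
F(5): 5+17=22 → W
X(23): 23+17=40≡14 → O
R(17): 17+17=34≡8 → I
H(7): 7+17=24 → Y
J(9): 9+17=26≡0 → A

IHWOIYA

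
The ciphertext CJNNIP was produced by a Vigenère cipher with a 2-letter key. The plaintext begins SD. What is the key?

KG

Subtract each crib letter from the matching ciphertext letter (mod 26):
C(2)−S(18)=-16≡10 → K
J(9)−D(3)=6 → G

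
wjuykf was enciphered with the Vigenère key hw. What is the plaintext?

pnncdj

Repeat the key across the ciphertext: hwhwhw
w(22)−h(7): 15 → p
j(9)−w(22): -13≡13 → n
u(20)−h(7): 13 → n
y(24)−w(22): 2 → c
k(10)−h(7): 3 → d
f(5)−w(22): -17≡9 → j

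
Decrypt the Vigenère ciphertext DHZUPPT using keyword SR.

Repeat the key across the ciphertext: SRSRSRS
D(3)−S(18): -15≡11 → L
H(7)−R(17): -10≡16 → Q
Z(25)−S(18): 7 → H
U(20)−R(17): 3 → D
P(15)−S(18): -3≡23 → X
P(15)−R(17): -2≡24 → Y
T(19)−S(18): 1 → B

LQHDXYB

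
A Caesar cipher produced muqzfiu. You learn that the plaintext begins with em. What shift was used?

From the crib: m(12)−e(4)=8, so the shift is 8.

8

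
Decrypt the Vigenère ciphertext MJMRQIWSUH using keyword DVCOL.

Repeat the key across the ciphertext: DVCOLDVCOL
M(12)−D(3): 9 → J
J(9)−V(21): -12≡14 → O
M(12)−C(2): 10 → K
R(17)−O(14): 3 → D
Q(16)−L(11): 5 → F
I(8)−D(3): 5 → F
W(22)−V(21): 1 → B
S(18)−C(2): 16 → Q
U(20)−O(14): 6 → G
H(7)−L(11): -4≡22 → W

JOKDFFBQGW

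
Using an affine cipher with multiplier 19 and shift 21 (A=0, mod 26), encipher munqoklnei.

plinbdwitr

m(12): 19·12+21=249≡15 → p
u(20): 19·20+21=401≡11 → l
n(13): 19·13+21=268≡8 → i
q(16): 19·16+21=325≡13 → n
o(14): 19·14+21=287≡1 → b
k(10): 19·10+21=211≡3 → d
l(11): 19·11+21=230≡22 → w
n(13): 19·13+21=268≡8 → i
e(4): 19·4+21=97≡19 → t
i(8): 19·8+21=173≡17 → r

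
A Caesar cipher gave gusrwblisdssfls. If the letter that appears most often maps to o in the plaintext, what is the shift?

4

The most frequent ciphertext letter is s (appears 5 times).
s is position 18; o is position 14.
Shift = 4.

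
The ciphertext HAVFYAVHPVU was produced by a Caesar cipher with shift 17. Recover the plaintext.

H(7): 7−17=-10≡16 → Q
A(0): 0−17=-17≡9 → J
V(21): 21−17=4 → E
F(5): 5−17=-12≡14 → O
Y(24): 24−17=7 → H
A(0): 0−17=-17≡9 → J
V(21): 21−17=4 → E
H(7): 7−17=-10≡16 → Q
P(15): 15−17=-2≡24 → Y
V(21): 21−17=4 → E
U(20): 20−17=3 → D

QJEOHJEQYED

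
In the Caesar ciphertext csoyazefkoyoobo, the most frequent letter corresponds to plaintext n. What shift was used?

The most frequent ciphertext letter is o (appears 5 times).
o is position 14; n is position 13.
Shift = 1.

1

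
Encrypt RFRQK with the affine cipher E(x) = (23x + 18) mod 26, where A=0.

R(17): 23·17+18=409≡19 → T
F(5): 23·5+18=133≡3 → D
R(17): 23·17+18=409≡19 → T
Q(16): 23·16+18=386≡22 → W
K(10): 23·10+18=248≡14 → O

TDTWO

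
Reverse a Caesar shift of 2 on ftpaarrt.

f(5): 5−2=3 → d
t(19): 19−2=17 → r
p(15): 15−2=13 → n
a(0): 0−2=-2≡24 → y
a(0): 0−2=-2≡24 → y
r(17): 17−2=15 → p
r(17): 17−2=15 → p
t(19): 19−2=17 → r

drnyyppr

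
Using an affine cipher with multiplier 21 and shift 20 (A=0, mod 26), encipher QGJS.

SQBI

Q(16): 21·16+20=356≡18 → S
G(6): 21·6+20=146≡16 → Q
J(9): 21·9+20=209≡1 → B
S(18): 21·18+20=398≡8 → I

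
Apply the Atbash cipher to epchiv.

e(4) → v(21)
p(15) → k(10)
c(2) → x(23)
h(7) → s(18)
i(8) → r(17)
v(21) → e(4)

vkxsre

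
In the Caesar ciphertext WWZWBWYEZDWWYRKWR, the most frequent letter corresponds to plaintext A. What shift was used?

The most frequent ciphertext letter is W (appears 7 times).
W is position 22; A is position 0.
Shift = 22.

22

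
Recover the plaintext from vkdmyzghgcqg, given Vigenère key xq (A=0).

Repeat the key across the ciphertext: xqxqxqxqxqxq
v(21)−x(23): -2≡24 → y
k(10)−q(16): -6≡20 → u
d(3)−x(23): -20≡6 → g
m(12)−q(16): -4≡22 → w
y(24)−x(23): 1 → b
z(25)−q(16): 9 → j
g(6)−x(23): -17≡9 → j
h(7)−q(16): -9≡17 → r
g(6)−x(23): -17≡9 → j
c(2)−q(16): -14≡12 → m
q(16)−x(23): -7≡19 → t
g(6)−q(16): -10≡16 → q

yugwbjjrjmtq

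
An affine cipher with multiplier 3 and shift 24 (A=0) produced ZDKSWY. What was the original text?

The inverse of 3 mod 26 is 9, since 3·9=27≡1. Apply D(y)=9·(y−24) mod 26:
Z(25): 9·(25−24)=9 → J
D(3): 9·(3−24)=-189≡19 → T
K(10): 9·(10−24)=-126≡4 → E
S(18): 9·(18−24)=-54≡24 → Y
W(22): 9·(22−24)=-18≡8 → I
Y(24): 9·(24−24)=0 → A

JTEYIA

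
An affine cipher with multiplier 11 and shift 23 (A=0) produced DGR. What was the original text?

The inverse of 11 mod 26 is 19, since 11·19=209≡1. Apply D(y)=19·(y−23) mod 26:
D(3): 19·(3−23)=-380≡10 → K
G(6): 19·(6−23)=-323≡15 → P
R(17): 19·(17−23)=-114≡16 → Q

KPQ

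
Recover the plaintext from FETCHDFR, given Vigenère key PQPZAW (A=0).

Repeat the key across the ciphertext: PQPZAWPQ
F(5)−P(15): -10≡16 → Q
E(4)−Q(16): -12≡14 → O
T(19)−P(15): 4 → E
C(2)−Z(25): -23≡3 → D
H(7)−A(0): 7 → H
D(3)−W(22): -19≡7 → H
F(5)−P(15): -10≡16 → Q
R(17)−Q(16): 1 → B

QOEDHHQB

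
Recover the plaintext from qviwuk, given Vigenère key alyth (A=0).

Repeat the key across the ciphertext: alytha
q(16)−a(0): 16 → q
v(21)−l(11): 10 → k
i(8)−y(24): -16≡10 → k
w(22)−t(19): 3 → d
u(20)−h(7): 13 → n
k(10)−a(0): 10 → k

qkkdnk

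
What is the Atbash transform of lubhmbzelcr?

l(11) → o(14)
u(20) → f(5)
b(1) → y(24)
h(7) → s(18)
m(12) → n(13)
b(1) → y(24)
z(25) → a(0)
e(4) → v(21)
l(11) → o(14)
c(2) → x(23)
r(17) → i(8)

ofysnyavoxi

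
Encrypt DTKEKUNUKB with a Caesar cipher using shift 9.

D(3): 3+9=12 → M
T(19): 19+9=28≡2 → C
K(10): 10+9=19 → T
E(4): 4+9=13 → N
K(10): 10+9=19 → T
U(20): 20+9=29≡3 → D
N(13): 13+9=22 → W
U(20): 20+9=29≡3 → D
K(10): 10+9=19 → T
B(1): 1+9=10 → K

MCTNTDWDTK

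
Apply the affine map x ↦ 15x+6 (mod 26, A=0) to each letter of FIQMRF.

F(5): 15·5+6=81≡3 → D
I(8): 15·8+6=126≡22 → W
Q(16): 15·16+6=246≡12 → M
M(12): 15·12+6=186≡4 → E
R(17): 15·17+6=261≡1 → B
F(5): 15·5+6=81≡3 → D

DWMEBD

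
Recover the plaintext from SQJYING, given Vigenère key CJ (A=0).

QHHPGEE

Repeat the key across the ciphertext: CJCJCJC
S(18)−C(2): 16 → Q
Q(16)−J(9): 7 → H
J(9)−C(2): 7 → H
Y(24)−J(9): 15 → P
I(8)−C(2): 6 → G
N(13)−J(9): 4 → E
G(6)−C(2): 4 → E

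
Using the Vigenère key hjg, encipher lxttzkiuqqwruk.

sgzaiqpdwxfxbt

Repeat the key across the message: hjghjghjghjghj
l(11)+h(7): 18 → s
x(23)+j(9): 32≡6 → g
t(19)+g(6): 25 → z
t(19)+h(7): 26≡0 → a
z(25)+j(9): 34≡8 → i
k(10)+g(6): 16 → q
i(8)+h(7): 15 → p
u(20)+j(9): 29≡3 → d
q(16)+g(6): 22 → w
q(16)+h(7): 23 → x
w(22)+j(9): 31≡5 → f
r(17)+g(6): 23 → x
u(20)+h(7): 27≡1 → b
k(10)+j(9): 19 → t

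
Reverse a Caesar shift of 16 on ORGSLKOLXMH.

YBQCVUYVHWR

O(14): 14−16=-2≡24 → Y
R(17): 17−16=1 → B
G(6): 6−16=-10≡16 → Q
S(18): 18−16=2 → C
L(11): 11−16=-5≡21 → V
K(10): 10−16=-6≡20 → U
O(14): 14−16=-2≡24 → Y
L(11): 11−16=-5≡21 → V
X(23): 23−16=7 → H
M(12): 12−16=-4≡22 → W
H(7): 7−16=-9≡17 → R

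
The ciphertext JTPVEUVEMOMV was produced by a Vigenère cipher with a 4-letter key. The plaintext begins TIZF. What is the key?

Subtract each crib letter from the matching ciphertext letter (mod 26):
J(9)−T(19)=-10≡16 → Q
T(19)−I(8)=11 → L
P(15)−Z(25)=-10≡16 → Q
V(21)−F(5)=16 → Q

QLQQ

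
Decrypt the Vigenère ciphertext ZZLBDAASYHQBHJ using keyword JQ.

QJCLUKRCPRHLYT

Repeat the key across the ciphertext: JQJQJQJQJQJQJQ
Z(25)−J(9): 16 → Q
Z(25)−Q(16): 9 → J
L(11)−J(9): 2 → C
B(1)−Q(16): -15≡11 → L
D(3)−J(9): -6≡20 → U
A(0)−Q(16): -16≡10 → K
A(0)−J(9): -9≡17 → R
S(18)−Q(16): 2 → C
Y(24)−J(9): 15 → P
H(7)−Q(16): -9≡17 → R
Q(16)−J(9): 7 → H
B(1)−Q(16): -15≡11 → L
H(7)−J(9): -2≡24 → Y
J(9)−Q(16): -7≡19 → T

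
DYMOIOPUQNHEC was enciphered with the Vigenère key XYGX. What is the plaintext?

Repeat the key across the ciphertext: XYGXXYGXXYGXX
D(3)−X(23): -20≡6 → G
Y(24)−Y(24): 0 → A
M(12)−G(6): 6 → G
O(14)−X(23): -9≡17 → R
I(8)−X(23): -15≡11 → L
O(14)−Y(24): -10≡16 → Q
P(15)−G(6): 9 → J
U(20)−X(23): -3≡23 → X
Q(16)−X(23): -7≡19 → T
N(13)−Y(24): -11≡15 → P
H(7)−G(6): 1 → B
E(4)−X(23): -19≡7 → H
C(2)−X(23): -21≡5 → F

GAGRLQJXTPBHF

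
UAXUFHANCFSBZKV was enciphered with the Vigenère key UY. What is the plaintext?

ACDWLJGPIHYDFMB

Repeat the key across the ciphertext: UYUYUYUYUYUYUYU
U(20)−U(20): 0 → A
A(0)−Y(24): -24≡2 → C
X(23)−U(20): 3 → D
U(20)−Y(24): -4≡22 → W
F(5)−U(20): -15≡11 → L
H(7)−Y(24): -17≡9 → J
A(0)−U(20): -20≡6 → G
N(13)−Y(24): -11≡15 → P
C(2)−U(20): -18≡8 → I
F(5)−Y(24): -19≡7 → H
S(18)−U(20): -2≡24 → Y
B(1)−Y(24): -23≡3 → D
Z(25)−U(20): 5 → F
K(10)−Y(24): -14≡12 → M
V(21)−U(20): 1 → B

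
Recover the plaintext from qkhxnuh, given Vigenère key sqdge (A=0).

Repeat the key across the ciphertext: sqdgesq
q(16)−s(18): -2≡24 → y
k(10)−q(16): -6≡20 → u
h(7)−d(3): 4 → e
x(23)−g(6): 17 → r
n(13)−e(4): 9 → j
u(20)−s(18): 2 → c
h(7)−q(16): -9≡17 → r

yuerjcr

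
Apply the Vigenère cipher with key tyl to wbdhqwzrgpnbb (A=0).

pzoaohsprilmu

Repeat the key across the message: tyltyltyltylt
w(22)+t(19): 41≡15 → p
b(1)+y(24): 25 → z
d(3)+l(11): 14 → o
h(7)+t(19): 26≡0 → a
q(16)+y(24): 40≡14 → o
w(22)+l(11): 33≡7 → h
z(25)+t(19): 44≡18 → s
r(17)+y(24): 41≡15 → p
g(6)+l(11): 17 → r
p(15)+t(19): 34≡8 → i
n(13)+y(24): 37≡11 → l
b(1)+l(11): 12 → m
b(1)+t(19): 20 → u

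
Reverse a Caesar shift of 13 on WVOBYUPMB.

W(22): 22−13=9 → J
V(21): 21−13=8 → I
O(14): 14−13=1 → B
B(1): 1−13=-12≡14 → O
Y(24): 24−13=11 → L
U(20): 20−13=7 → H
P(15): 15−13=2 → C
M(12): 12−13=-1≡25 → Z
B(1): 1−13=-12≡14 → O

JIBOLHCZO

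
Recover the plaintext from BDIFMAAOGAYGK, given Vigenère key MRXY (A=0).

PMLHAJDQUJBIY

Repeat the key across the ciphertext: MRXYMRXYMRXYM
B(1)−M(12): -11≡15 → P
D(3)−R(17): -14≡12 → M
I(8)−X(23): -15≡11 → L
F(5)−Y(24): -19≡7 → H
M(12)−M(12): 0 → A
A(0)−R(17): -17≡9 → J
A(0)−X(23): -23≡3 → D
O(14)−Y(24): -10≡16 → Q
G(6)−M(12): -6≡20 → U
A(0)−R(17): -17≡9 → J
Y(24)−X(23): 1 → B
G(6)−Y(24): -18≡8 → I
K(10)−M(12): -2≡24 → Y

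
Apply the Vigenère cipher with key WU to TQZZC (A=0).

Repeat the key across the message: WUWUW
T(19)+W(22): 41≡15 → P
Q(16)+U(20): 36≡10 → K
Z(25)+W(22): 47≡21 → V
Z(25)+U(20): 45≡19 → T
C(2)+W(22): 24 → Y

PKVTY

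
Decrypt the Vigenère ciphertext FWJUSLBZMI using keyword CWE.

Repeat the key across the ciphertext: CWECWECWEC
F(5)−C(2): 3 → D
W(22)−W(22): 0 → A
J(9)−E(4): 5 → F
U(20)−C(2): 18 → S
S(18)−W(22): -4≡22 → W
L(11)−E(4): 7 → H
B(1)−C(2): -1≡25 → Z
Z(25)−W(22): 3 → D
M(12)−E(4): 8 → I
I(8)−C(2): 6 → G

DAFSWHZDIG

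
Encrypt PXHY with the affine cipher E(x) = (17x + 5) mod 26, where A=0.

AGUX

P(15): 17·15+5=260≡0 → A
X(23): 17·23+5=396≡6 → G
H(7): 17·7+5=124≡20 → U
Y(24): 17·24+5=413≡23 → X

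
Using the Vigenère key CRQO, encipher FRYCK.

Repeat the key across the message: CRQOC
F(5)+C(2): 7 → H
R(17)+R(17): 34≡8 → I
Y(24)+Q(16): 40≡14 → O
C(2)+O(14): 16 → Q
K(10)+C(2): 12 → M

HIOQM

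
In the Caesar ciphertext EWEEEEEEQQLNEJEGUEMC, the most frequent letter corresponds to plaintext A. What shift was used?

The most frequent ciphertext letter is E (appears 10 times).
E is position 4; A is position 0.
Shift = 4.

4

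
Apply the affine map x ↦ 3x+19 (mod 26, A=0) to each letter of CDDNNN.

C(2): 3·2+19=25 → Z
D(3): 3·3+19=28≡2 → C
D(3): 3·3+19=28≡2 → C
N(13): 3·13+19=58≡6 → G
N(13): 3·13+19=58≡6 → G
N(13): 3·13+19=58≡6 → G

ZCCGGG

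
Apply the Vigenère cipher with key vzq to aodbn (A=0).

vntwm

Repeat the key across the message: vzqvz
a(0)+v(21): 21 → v
o(14)+z(25): 39≡13 → n
d(3)+q(16): 19 → t
b(1)+v(21): 22 → w
n(13)+z(25): 38≡12 → m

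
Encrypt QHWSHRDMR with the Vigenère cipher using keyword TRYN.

Repeat the key across the message: TRYNTRYNT
Q(16)+T(19): 35≡9 → J
H(7)+R(17): 24 → Y
W(22)+Y(24): 46≡20 → U
S(18)+N(13): 31≡5 → F
H(7)+T(19): 26≡0 → A
R(17)+R(17): 34≡8 → I
D(3)+Y(24): 27≡1 → B
M(12)+N(13): 25 → Z
R(17)+T(19): 36≡10 → K

JYUFAIBZK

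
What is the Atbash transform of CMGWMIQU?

XNTDNRJF

C(2) → X(23)
M(12) → N(13)
G(6) → T(19)
W(22) → D(3)
M(12) → N(13)
I(8) → R(17)
Q(16) → J(9)
U(20) → F(5)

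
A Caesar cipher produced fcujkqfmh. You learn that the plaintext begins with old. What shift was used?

From the crib: f(5)−o(14)=-9≡17, so the shift is 17.

17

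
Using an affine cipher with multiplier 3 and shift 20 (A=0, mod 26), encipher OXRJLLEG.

O(14): 3·14+20=62≡10 → K
X(23): 3·23+20=89≡11 → L
R(17): 3·17+20=71≡19 → T
J(9): 3·9+20=47≡21 → V
L(11): 3·11+20=53≡1 → B
L(11): 3·11+20=53≡1 → B
E(4): 3·4+20=32≡6 → G
G(6): 3·6+20=38≡12 → M

KLTVBBGM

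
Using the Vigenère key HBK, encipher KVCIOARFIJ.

RWMPPKYGSQ

Repeat the key across the message: HBKHBKHBKH
K(10)+H(7): 17 → R
V(21)+B(1): 22 → W
C(2)+K(10): 12 → M
I(8)+H(7): 15 → P
O(14)+B(1): 15 → P
A(0)+K(10): 10 → K
R(17)+H(7): 24 → Y
F(5)+B(1): 6 → G
I(8)+K(10): 18 → S
J(9)+H(7): 16 → Q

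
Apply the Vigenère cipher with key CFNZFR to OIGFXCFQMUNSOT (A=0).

QNTECTHVZTSJQY

Repeat the key across the message: CFNZFRCFNZFRCF
O(14)+C(2): 16 → Q
I(8)+F(5): 13 → N
G(6)+N(13): 19 → T
F(5)+Z(25): 30≡4 → E
X(23)+F(5): 28≡2 → C
C(2)+R(17): 19 → T
F(5)+C(2): 7 → H
Q(16)+F(5): 21 → V
M(12)+N(13): 25 → Z
U(20)+Z(25): 45≡19 → T
N(13)+F(5): 18 → S
S(18)+R(17): 35≡9 → J
O(14)+C(2): 16 → Q
T(19)+F(5): 24 → Y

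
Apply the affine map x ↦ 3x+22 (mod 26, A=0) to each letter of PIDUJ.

P(15): 3·15+22=67≡15 → P
I(8): 3·8+22=46≡20 → U
D(3): 3·3+22=31≡5 → F
U(20): 3·20+22=82≡4 → E
J(9): 3·9+22=49≡23 → X

PUFEX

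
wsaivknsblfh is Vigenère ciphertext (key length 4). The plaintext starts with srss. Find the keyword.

ebiq

Subtract each crib letter from the matching ciphertext letter (mod 26):
w(22)−s(18)=4 → e
s(18)−r(17)=1 → b
a(0)−s(18)=-18≡8 → i
i(8)−s(18)=-10≡16 → q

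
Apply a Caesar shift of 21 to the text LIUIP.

GDPDK

L(11): 11+21=32≡6 → G
I(8): 8+21=29≡3 → D
U(20): 20+21=41≡15 → P
I(8): 8+21=29≡3 → D
P(15): 15+21=36≡10 → K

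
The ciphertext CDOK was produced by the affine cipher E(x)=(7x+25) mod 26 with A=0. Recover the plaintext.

The inverse of 7 mod 26 is 15, since 7·15=105≡1. Apply D(y)=15·(y−25) mod 26:
C(2): 15·(2−25)=-345≡19 → T
D(3): 15·(3−25)=-330≡8 → I
O(14): 15·(14−25)=-165≡17 → R
K(10): 15·(10−25)=-225≡9 → J

TIRJ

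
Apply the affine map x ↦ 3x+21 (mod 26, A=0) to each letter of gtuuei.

g(6): 3·6+21=39≡13 → n
t(19): 3·19+21=78≡0 → a
u(20): 3·20+21=81≡3 → d
u(20): 3·20+21=81≡3 → d
e(4): 3·4+21=33≡7 → h
i(8): 3·8+21=45≡19 → t

naddht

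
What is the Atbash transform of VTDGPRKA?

V(21) → E(4)
T(19) → G(6)
D(3) → W(22)
G(6) → T(19)
P(15) → K(10)
R(17) → I(8)
K(10) → P(15)
A(0) → Z(25)

EGWTKIPZ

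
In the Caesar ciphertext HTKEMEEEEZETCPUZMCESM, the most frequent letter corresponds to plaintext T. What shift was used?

The most frequent ciphertext letter is E (appears 7 times).
E is position 4; T is position 19.
Shift = -15≡11.

11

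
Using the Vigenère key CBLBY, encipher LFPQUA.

Repeat the key across the message: CBLBYC
L(11)+C(2): 13 → N
F(5)+B(1): 6 → G
P(15)+L(11): 26≡0 → A
Q(16)+B(1): 17 → R
U(20)+Y(24): 44≡18 → S
A(0)+C(2): 2 → C

NGARSC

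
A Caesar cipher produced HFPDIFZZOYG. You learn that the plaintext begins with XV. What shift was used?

10

From the crib: H(7)−X(23)=-16≡10, so the shift is 10.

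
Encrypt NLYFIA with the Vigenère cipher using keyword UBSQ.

HMQVCB

Repeat the key across the message: UBSQUB
N(13)+U(20): 33≡7 → H
L(11)+B(1): 12 → M
Y(24)+S(18): 42≡16 → Q
F(5)+Q(16): 21 → V
I(8)+U(20): 28≡2 → C
A(0)+B(1): 1 → B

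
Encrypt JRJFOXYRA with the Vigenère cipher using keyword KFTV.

TWCAYCRMK

Repeat the key across the message: KFTVKFTVK
J(9)+K(10): 19 → T
R(17)+F(5): 22 → W
J(9)+T(19): 28≡2 → C
F(5)+V(21): 26≡0 → A
O(14)+K(10): 24 → Y
X(23)+F(5): 28≡2 → C
Y(24)+T(19): 43≡17 → R
R(17)+V(21): 38≡12 → M
A(0)+K(10): 10 → K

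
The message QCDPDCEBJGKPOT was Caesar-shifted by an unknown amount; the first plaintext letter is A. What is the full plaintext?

AMNZNMOLTQUZYD

From the crib: Q(16)−A(0)=16, so the shift is 16.
Subtract 16 from each ciphertext letter:
Q(16): 16−16=0 → A
C(2): 2−16=-14≡12 → M
D(3): 3−16=-13≡13 → N
P(15): 15−16=-1≡25 → Z
D(3): 3−16=-13≡13 → N
C(2): 2−16=-14≡12 → M
E(4): 4−16=-12≡14 → O
B(1): 1−16=-15≡11 → L
J(9): 9−16=-7≡19 → T
G(6): 6−16=-10≡16 → Q
K(10): 10−16=-6≡20 → U
P(15): 15−16=-1≡25 → Z
O(14): 14−16=-2≡24 → Y
T(19): 19−16=3 → D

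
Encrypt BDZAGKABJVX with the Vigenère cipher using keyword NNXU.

Repeat the key across the message: NNXUNNXUNNX
B(1)+N(13): 14 → O
D(3)+N(13): 16 → Q
Z(25)+X(23): 48≡22 → W
A(0)+U(20): 20 → U
G(6)+N(13): 19 → T
K(10)+N(13): 23 → X
A(0)+X(23): 23 → X
B(1)+U(20): 21 → V
J(9)+N(13): 22 → W
V(21)+N(13): 34≡8 → I
X(23)+X(23): 46≡20 → U

OQWUTXXVWIU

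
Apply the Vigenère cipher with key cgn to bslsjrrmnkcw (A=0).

Repeat the key across the message: cgncgncgncgn
b(1)+c(2): 3 → d
s(18)+g(6): 24 → y
l(11)+n(13): 24 → y
s(18)+c(2): 20 → u
j(9)+g(6): 15 → p
r(17)+n(13): 30≡4 → e
r(17)+c(2): 19 → t
m(12)+g(6): 18 → s
n(13)+n(13): 26≡0 → a
k(10)+c(2): 12 → m
c(2)+g(6): 8 → i
w(22)+n(13): 35≡9 → j

dyyupetsamij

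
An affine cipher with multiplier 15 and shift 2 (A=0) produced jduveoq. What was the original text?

xhwdogu

The inverse of 15 mod 26 is 7, since 15·7=105≡1. Apply D(y)=7·(y−2) mod 26:
j(9): 7·(9−2)=49≡23 → x
d(3): 7·(3−2)=7 → h
u(20): 7·(20−2)=126≡22 → w
v(21): 7·(21−2)=133≡3 → d
e(4): 7·(4−2)=14 → o
o(14): 7·(14−2)=84≡6 → g
q(16): 7·(16−2)=98≡20 → u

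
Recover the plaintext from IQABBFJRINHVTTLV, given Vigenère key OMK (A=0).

UEQNPVVFYZVLFHBH

Repeat the key across the ciphertext: OMKOMKOMKOMKOMKO
I(8)−O(14): -6≡20 → U
Q(16)−M(12): 4 → E
A(0)−K(10): -10≡16 → Q
B(1)−O(14): -13≡13 → N
B(1)−M(12): -11≡15 → P
F(5)−K(10): -5≡21 → V
J(9)−O(14): -5≡21 → V
R(17)−M(12): 5 → F
I(8)−K(10): -2≡24 → Y
N(13)−O(14): -1≡25 → Z
H(7)−M(12): -5≡21 → V
V(21)−K(10): 11 → L
T(19)−O(14): 5 → F
T(19)−M(12): 7 → H
L(11)−K(10): 1 → B
V(21)−O(14): 7 → H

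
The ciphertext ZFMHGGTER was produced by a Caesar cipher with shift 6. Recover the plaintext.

TZGBAANYL

Z(25): 25−6=19 → T
F(5): 5−6=-1≡25 → Z
M(12): 12−6=6 → G
H(7): 7−6=1 → B
G(6): 6−6=0 → A
G(6): 6−6=0 → A
T(19): 19−6=13 → N
E(4): 4−6=-2≡24 → Y
R(17): 17−6=11 → L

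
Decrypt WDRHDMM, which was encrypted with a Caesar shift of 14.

W(22): 22−14=8 → I
D(3): 3−14=-11≡15 → P
R(17): 17−14=3 → D
H(7): 7−14=-7≡19 → T
D(3): 3−14=-11≡15 → P
M(12): 12−14=-2≡24 → Y
M(12): 12−14=-2≡24 → Y

IPDTPYY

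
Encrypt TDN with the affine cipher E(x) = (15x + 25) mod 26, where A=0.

T(19): 15·19+25=310≡24 → Y
D(3): 15·3+25=70≡18 → S
N(13): 15·13+25=220≡12 → M

YSM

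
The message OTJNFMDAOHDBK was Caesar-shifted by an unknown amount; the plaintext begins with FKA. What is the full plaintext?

FKAEWDURFYUSB

From the crib: O(14)−F(5)=9, so the shift is 9.
Subtract 9 from each ciphertext letter:
O(14): 14−9=5 → F
T(19): 19−9=10 → K
J(9): 9−9=0 → A
N(13): 13−9=4 → E
F(5): 5−9=-4≡22 → W
M(12): 12−9=3 → D
D(3): 3−9=-6≡20 → U
A(0): 0−9=-9≡17 → R
O(14): 14−9=5 → F
H(7): 7−9=-2≡24 → Y
D(3): 3−9=-6≡20 → U
B(1): 1−9=-8≡18 → S
K(10): 10−9=1 → B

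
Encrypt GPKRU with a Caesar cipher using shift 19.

ZIDKN

G(6): 6+19=25 → Z
P(15): 15+19=34≡8 → I
K(10): 10+19=29≡3 → D
R(17): 17+19=36≡10 → K
U(20): 20+19=39≡13 → N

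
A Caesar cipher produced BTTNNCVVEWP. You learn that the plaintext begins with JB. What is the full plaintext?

From the crib: B(1)−J(9)=-8≡18, so the shift is 18.
Subtract 18 from each ciphertext letter:
B(1): 1−18=-17≡9 → J
T(19): 19−18=1 → B
T(19): 19−18=1 → B
N(13): 13−18=-5≡21 → V
N(13): 13−18=-5≡21 → V
C(2): 2−18=-16≡10 → K
V(21): 21−18=3 → D
V(21): 21−18=3 → D
E(4): 4−18=-14≡12 → M
W(22): 22−18=4 → E
P(15): 15−18=-3≡23 → X

JBBVVKDDMEX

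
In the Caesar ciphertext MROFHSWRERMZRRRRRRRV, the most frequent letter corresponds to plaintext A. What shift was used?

17

The most frequent ciphertext letter is R (appears 10 times).
R is position 17; A is position 0.
Shift = 17.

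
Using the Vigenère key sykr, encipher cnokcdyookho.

ulybubifgirf

Repeat the key across the message: sykrsykrsykr
c(2)+s(18): 20 → u
n(13)+y(24): 37≡11 → l
o(14)+k(10): 24 → y
k(10)+r(17): 27≡1 → b
c(2)+s(18): 20 → u
d(3)+y(24): 27≡1 → b
y(24)+k(10): 34≡8 → i
o(14)+r(17): 31≡5 → f
o(14)+s(18): 32≡6 → g
k(10)+y(24): 34≡8 → i
h(7)+k(10): 17 → r
o(14)+r(17): 31≡5 → f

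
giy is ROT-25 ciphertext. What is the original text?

hjz

g(6): 6−25=-19≡7 → h
i(8): 8−25=-17≡9 → j
y(24): 24−25=-1≡25 → z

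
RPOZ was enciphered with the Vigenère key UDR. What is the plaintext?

Repeat the key across the ciphertext: UDRU
R(17)−U(20): -3≡23 → X
P(15)−D(3): 12 → M
O(14)−R(17): -3≡23 → X
Z(25)−U(20): 5 → F

XMXF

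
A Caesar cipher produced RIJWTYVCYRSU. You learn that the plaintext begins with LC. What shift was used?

From the crib: R(17)−L(11)=6, so the shift is 6.

6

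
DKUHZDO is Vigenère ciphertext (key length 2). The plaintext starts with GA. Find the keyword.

XK

Subtract each crib letter from the matching ciphertext letter (mod 26):
D(3)−G(6)=-3≡23 → X
K(10)−A(0)=10 → K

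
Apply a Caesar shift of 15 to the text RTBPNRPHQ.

GIQECGEWF

R(17): 17+15=32≡6 → G
T(19): 19+15=34≡8 → I
B(1): 1+15=16 → Q
P(15): 15+15=30≡4 → E
N(13): 13+15=28≡2 → C
R(17): 17+15=32≡6 → G
P(15): 15+15=30≡4 → E
H(7): 7+15=22 → W
Q(16): 16+15=31≡5 → F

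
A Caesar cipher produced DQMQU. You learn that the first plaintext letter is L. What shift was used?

18

From the crib: D(3)−L(11)=-8≡18, so the shift is 18.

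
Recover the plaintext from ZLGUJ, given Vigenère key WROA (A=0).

DUSUN

Repeat the key across the ciphertext: WROAW
Z(25)−W(22): 3 → D
L(11)−R(17): -6≡20 → U
G(6)−O(14): -8≡18 → S
U(20)−A(0): 20 → U
J(9)−W(22): -13≡13 → N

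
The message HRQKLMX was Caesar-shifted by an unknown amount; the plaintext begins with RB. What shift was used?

16

From the crib: H(7)−R(17)=-10≡16, so the shift is 16.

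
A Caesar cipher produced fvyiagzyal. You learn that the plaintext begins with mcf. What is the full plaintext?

mcfphngfhs

From the crib: f(5)−m(12)=-7≡19, so the shift is 19.
Subtract 19 from each ciphertext letter:
f(5): 5−19=-14≡12 → m
v(21): 21−19=2 → c
y(24): 24−19=5 → f
i(8): 8−19=-11≡15 → p
a(0): 0−19=-19≡7 → h
g(6): 6−19=-13≡13 → n
z(25): 25−19=6 → g
y(24): 24−19=5 → f
a(0): 0−19=-19≡7 → h
l(11): 11−19=-8≡18 → s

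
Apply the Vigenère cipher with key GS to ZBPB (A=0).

Repeat the key across the message: GSGS
Z(25)+G(6): 31≡5 → F
B(1)+S(18): 19 → T
P(15)+G(6): 21 → V
B(1)+S(18): 19 → T

FTVT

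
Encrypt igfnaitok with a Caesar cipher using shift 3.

ljiqdlwrn

i(8): 8+3=11 → l
g(6): 6+3=9 → j
f(5): 5+3=8 → i
n(13): 13+3=16 → q
a(0): 0+3=3 → d
i(8): 8+3=11 → l
t(19): 19+3=22 → w
o(14): 14+3=17 → r
k(10): 10+3=13 → n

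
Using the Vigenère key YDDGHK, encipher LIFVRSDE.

JLIBYCBH

Repeat the key across the message: YDDGHKYD
L(11)+Y(24): 35≡9 → J
I(8)+D(3): 11 → L
F(5)+D(3): 8 → I
V(21)+G(6): 27≡1 → B
R(17)+H(7): 24 → Y
S(18)+K(10): 28≡2 → C
D(3)+Y(24): 27≡1 → B
E(4)+D(3): 7 → H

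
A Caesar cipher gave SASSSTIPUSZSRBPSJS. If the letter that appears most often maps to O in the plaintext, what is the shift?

The most frequent ciphertext letter is S (appears 8 times).
S is position 18; O is position 14.
Shift = 4.

4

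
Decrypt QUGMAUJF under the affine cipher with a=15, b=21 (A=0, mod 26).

The inverse of 15 mod 26 is 7, since 15·7=105≡1. Apply D(y)=7·(y−21) mod 26:
Q(16): 7·(16−21)=-35≡17 → R
U(20): 7·(20−21)=-7≡19 → T
G(6): 7·(6−21)=-105≡25 → Z
M(12): 7·(12−21)=-63≡15 → P
A(0): 7·(0−21)=-147≡9 → J
U(20): 7·(20−21)=-7≡19 → T
J(9): 7·(9−21)=-84≡20 → U
F(5): 7·(5−21)=-112≡18 → S

RTZPJTUS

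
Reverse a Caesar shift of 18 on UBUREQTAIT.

CJCZMYBIQB

U(20): 20−18=2 → C
B(1): 1−18=-17≡9 → J
U(20): 20−18=2 → C
R(17): 17−18=-1≡25 → Z
E(4): 4−18=-14≡12 → M
Q(16): 16−18=-2≡24 → Y
T(19): 19−18=1 → B
A(0): 0−18=-18≡8 → I
I(8): 8−18=-10≡16 → Q
T(19): 19−18=1 → B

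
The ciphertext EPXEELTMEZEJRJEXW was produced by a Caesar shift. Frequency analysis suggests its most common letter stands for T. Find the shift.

The most frequent ciphertext letter is E (appears 6 times).
E is position 4; T is position 19.
Shift = -15≡11.

11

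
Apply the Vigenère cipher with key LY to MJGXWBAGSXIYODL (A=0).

XHRVHZLEDVTWZBW

Repeat the key across the message: LYLYLYLYLYLYLYL
M(12)+L(11): 23 → X
J(9)+Y(24): 33≡7 → H
G(6)+L(11): 17 → R
X(23)+Y(24): 47≡21 → V
W(22)+L(11): 33≡7 → H
B(1)+Y(24): 25 → Z
A(0)+L(11): 11 → L
G(6)+Y(24): 30≡4 → E
S(18)+L(11): 29≡3 → D
X(23)+Y(24): 47≡21 → V
I(8)+L(11): 19 → T
Y(24)+Y(24): 48≡22 → W
O(14)+L(11): 25 → Z
D(3)+Y(24): 27≡1 → B
L(11)+L(11): 22 → W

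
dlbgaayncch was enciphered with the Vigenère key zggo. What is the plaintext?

efvsbuszdwb

Repeat the key across the ciphertext: zggozggozgg
d(3)−z(25): -22≡4 → e
l(11)−g(6): 5 → f
b(1)−g(6): -5≡21 → v
g(6)−o(14): -8≡18 → s
a(0)−z(25): -25≡1 → b
a(0)−g(6): -6≡20 → u
y(24)−g(6): 18 → s
n(13)−o(14): -1≡25 → z
c(2)−z(25): -23≡3 → d
c(2)−g(6): -4≡22 → w
h(7)−g(6): 1 → b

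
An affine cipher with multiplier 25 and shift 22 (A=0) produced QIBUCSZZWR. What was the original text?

The inverse of 25 mod 26 is 25, since 25·25=625≡1. Apply D(y)=25·(y−22) mod 26:
Q(16): 25·(16−22)=-150≡6 → G
I(8): 25·(8−22)=-350≡14 → O
B(1): 25·(1−22)=-525≡21 → V
U(20): 25·(20−22)=-50≡2 → C
C(2): 25·(2−22)=-500≡20 → U
S(18): 25·(18−22)=-100≡4 → E
Z(25): 25·(25−22)=75≡23 → X
Z(25): 25·(25−22)=75≡23 → X
W(22): 25·(22−22)=0 → A
R(17): 25·(17−22)=-125≡5 → F

GOVCUEXXAF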